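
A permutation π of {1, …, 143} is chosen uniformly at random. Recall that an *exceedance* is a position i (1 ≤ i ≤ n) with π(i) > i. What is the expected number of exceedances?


Write X = Σ_{i=1}^{143} X_i, where X_i = 1_{π(i) > i}.
For each fixed i, π(i) is uniform over {1, …, 143} (marginal of a uniform permutation), so P[π(i) > i] = (n − i)/n. Summing: Σ_{i=1}^{143} (n − i)/n = (0 + 1 + … + 142)/143 = 143(143 − 1)/(2·143) = (143 − 1)/2.
Hence E[X] = Σ_{i=1}^{143} (143 − i)/143 = 71 ≈ 71.000.

E[X] = 71 = 71.000.


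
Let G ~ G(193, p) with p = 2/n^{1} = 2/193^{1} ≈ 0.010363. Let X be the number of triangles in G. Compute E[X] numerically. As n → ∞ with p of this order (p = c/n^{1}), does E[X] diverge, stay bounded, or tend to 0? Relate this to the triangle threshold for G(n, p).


Number of potential triangles: C(193, 3) = 1179616.
Each occurs with probability p³ ≈ (0.010363)³ ≈ 1.1128024e-06.
By linearity: E[X] = C(193, 3)·p³ ≈ 1179616 · 1.1128024e-06 ≈ 1.31268.
Here α = 1, so p = 2/n is exactly at the triangle threshold p ~ 1/n. Asymptotically E[X] → c³/6 = 2³/6 = 4/3 ≈ 1.33333, a bounded constant. In this regime the triangle count is asymptotically Poisson(c³/6).

E[X] ≈ 1.31268; in regime p = Θ(1/n^{1}) E[X] stays bounded (at the triangle threshold p ~ 1/n).


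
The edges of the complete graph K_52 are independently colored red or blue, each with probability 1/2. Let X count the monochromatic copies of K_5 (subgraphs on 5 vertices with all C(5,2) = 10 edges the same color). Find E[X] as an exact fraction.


Let X = Σ_S X_S over the C(52, 5) = 2598960 subsets S of size 5, where X_S = 1 if the K_5 on S is monochromatic.
For a fixed S, the K_5 on S has C(5, 2) = 10 edges. P[all 10 edges red] = (1/2)^10, and likewise for blue, so P[monochromatic] = 2·(1/2)^10 = 2^{1 − 10} = 1/512.
Summing: E[X] = C(52, 5) · 2^{1 − 10} = 2598960 · 1/512 = 162435/32.
Numerically: E[X] ≈ 5076.094.

E[X] = C(52,5)·2^(1−C(5,2)) = 162435/32 ≈ 5076.094.


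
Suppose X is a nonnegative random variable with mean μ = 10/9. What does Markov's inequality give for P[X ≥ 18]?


μ = E[X] = 10/9, a = 18.
Markov: P[X ≥ 18] ≤ μ/a = (10/9)/18 = 5/81.
Numerically: ≈ 0.062.
(Since a = 18 > μ = 1.111, the bound 5/81 is < 1 and informative.)

P[X ≥ 18] ≤ 5/81 ≈ 0.062.


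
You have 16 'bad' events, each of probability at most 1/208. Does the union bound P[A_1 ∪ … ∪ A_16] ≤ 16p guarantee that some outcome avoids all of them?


Union bound: P[∪_{i=1}^{16} A_i] ≤ Σ_i P[A_i] ≤ 16·p = 16·(1/208) = 1/13.
Numerically: 1/13 ≈ 0.0769231.
Is 1/13 < 1? YES.
Since P[∪ A_i] ≤ 1/13 < 1, the complement has P[∩ A_i^c] ≥ 1 − 1/13 = 12/13 > 0, so some outcome avoids every A_i.

16·p = 1/13 ≈ 0.0769231; existence CERTIFIED by the union bound.


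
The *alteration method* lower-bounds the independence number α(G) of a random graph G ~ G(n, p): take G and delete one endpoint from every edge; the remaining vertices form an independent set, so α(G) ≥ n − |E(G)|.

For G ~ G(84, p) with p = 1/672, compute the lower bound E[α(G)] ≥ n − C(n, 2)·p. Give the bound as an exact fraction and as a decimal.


E[|E(G)|] = C(84, 2)·p = 3486 · (1/672) = 83/16.
E[α(G)] ≥ n − E[|E(G)|] = 84 − 83/16 = 1261/16.
Numerically: ≈ 78.8125.
(This is only a lower bound; the true E[α(G)] may be larger.)

E[α(G)] ≥ 1261/16 ≈ 78.8125.


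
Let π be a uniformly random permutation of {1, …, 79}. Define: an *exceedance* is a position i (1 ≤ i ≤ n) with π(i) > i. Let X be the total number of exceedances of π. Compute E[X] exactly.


Write X = Σ_{i=1}^{79} X_i, where X_i = 1_{π(i) > i}.
For each fixed i, π(i) is uniform over {1, …, 79} (marginal of a uniform permutation), so P[π(i) > i] = (n − i)/n. Summing: Σ_{i=1}^{79} (n − i)/n = (0 + 1 + … + 78)/79 = 79(79 − 1)/(2·79) = (79 − 1)/2.
Hence E[X] = Σ_{i=1}^{79} (79 − i)/79 = 39 ≈ 39.00000.

E[X] = 39 = 39.00000.


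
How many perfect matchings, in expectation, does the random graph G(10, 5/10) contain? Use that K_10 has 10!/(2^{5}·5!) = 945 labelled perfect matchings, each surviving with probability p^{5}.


K_10 has 10!/(2^{5}·5!) = 945 labelled perfect matchings.
For each such perfect matching H, let X_H = 1 if all 5 edges of H are present in G. Then P[X_H = 1] = p^{5} = (1/2)^{5} = 1/32.
Summing the indicators: E[X] = Σ_H E[X_H] = 945 · p^{5} = 945 · 1/32 = 945/32.
Numerically: E[X] ≈ 29.5312.

E[X] = 945 · (1/2)^{5} = 945/32 ≈ 29.5312.


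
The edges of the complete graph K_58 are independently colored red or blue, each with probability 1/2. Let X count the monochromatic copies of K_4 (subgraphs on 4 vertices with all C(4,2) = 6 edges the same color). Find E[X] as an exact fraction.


Let X = Σ_S X_S over the C(58, 4) = 424270 subsets S of size 4, where X_S = 1 if the K_4 on S is monochromatic.
For a fixed S, the K_4 on S has C(4, 2) = 6 edges. P[all 6 edges red] = (1/2)^6, and likewise for blue, so P[monochromatic] = 2·(1/2)^6 = 2^{1 − 6} = 1/32.
By linearity of expectation: E[X] = C(58, 4) · 2^{1 − 6} = 424270 · 1/32 = 212135/16.
Numerically: E[X] ≈ 13258.437500.

E[X] = C(58,4)·2^(1−C(4,2)) = 212135/16 ≈ 13258.437500.


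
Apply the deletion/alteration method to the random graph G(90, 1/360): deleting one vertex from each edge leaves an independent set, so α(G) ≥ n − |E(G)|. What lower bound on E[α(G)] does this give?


E[|E(G)|] = C(90, 2)·p = 4005 · (1/360) = 89/8.
E[α(G)] ≥ n − E[|E(G)|] = 90 − 89/8 = 631/8.
Numerically: ≈ 78.875.
(This is only a lower bound; the true E[α(G)] may be larger.)

E[α(G)] ≥ 631/8 ≈ 78.875.


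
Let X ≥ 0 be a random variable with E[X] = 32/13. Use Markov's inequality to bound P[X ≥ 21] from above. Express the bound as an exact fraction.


μ = E[X] = 32/13, a = 21.
Markov: P[X ≥ 21] ≤ μ/a = (32/13)/21 = 32/273.
Numerically: ≈ 0.1172.
(Since a = 21 > μ = 2.4615, the bound 32/273 is < 1 and informative.)

P[X ≥ 21] ≤ 32/273 ≈ 0.1172.


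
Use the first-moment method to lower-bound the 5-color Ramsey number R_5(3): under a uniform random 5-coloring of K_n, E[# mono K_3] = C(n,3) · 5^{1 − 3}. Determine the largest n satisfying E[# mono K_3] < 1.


We need C(n, 3) · 5^{1 − 3} < 1, i.e. C(n, 3) < 5^{3 − 1} = 25.
Check values of n near the boundary:
  n = 3: C(3, 3) = 1; 1 < 25? YES
  n = 4: C(4, 3) = 4; 4 < 25? YES
  n = 5: C(5, 3) = 10; 10 < 25? YES
  n = 6: C(6, 3) = 20; 20 < 25? YES
  n = 7: C(7, 3) = 35; 35 < 25? NO
The largest n with C(n, 3) < 25 is n = 6 (where E[X] = 4/5 ≈ 0.80000). Hence R_5(3) > 6, i.e. R_5(3) ≥ 7.

Largest n = 6; hence R_5(3) > 6.


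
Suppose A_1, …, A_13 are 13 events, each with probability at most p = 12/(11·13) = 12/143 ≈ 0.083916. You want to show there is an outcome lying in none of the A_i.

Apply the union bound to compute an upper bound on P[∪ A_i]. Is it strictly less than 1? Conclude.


Union bound: P[∪_{i=1}^{13} A_i] ≤ Σ_i P[A_i] ≤ 13·p = 13·(12/143) = 12/11.
Numerically: 12/11 ≈ 1.090909.
Is 12/11 < 1? NO.
Since the bound 12/11 is ≥ 1, the union bound is uninformative here; it does NOT by itself certify existence.

13·p = 12/11 ≈ 1.090909; existence NOT certified by the union bound.


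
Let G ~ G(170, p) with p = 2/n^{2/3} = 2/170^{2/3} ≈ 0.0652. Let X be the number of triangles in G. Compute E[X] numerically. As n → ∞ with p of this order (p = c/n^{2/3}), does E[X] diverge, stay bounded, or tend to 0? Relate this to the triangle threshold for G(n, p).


Number of potential triangles: C(170, 3) = 804440.
Each occurs with probability p³ ≈ (0.0652)³ ≈ 2.76817e-04.
By linearity: E[X] = C(170, 3)·p³ ≈ 804440 · 2.76817e-04 ≈ 222.682.
Since α = 2/3 < 1, p = c/n^{2/3} ≫ 1/n is above the triangle threshold p ~ 1/n. Asymptotically E[X] ~ (c³/6)·n^{3(1−α)} = (2³/6)·n^{1} → ∞; triangles are abundant w.h.p.

E[X] ≈ 222.682; in regime p = Θ(1/n^{2/3}) E[X] diverges (above the triangle threshold p ~ 1/n).


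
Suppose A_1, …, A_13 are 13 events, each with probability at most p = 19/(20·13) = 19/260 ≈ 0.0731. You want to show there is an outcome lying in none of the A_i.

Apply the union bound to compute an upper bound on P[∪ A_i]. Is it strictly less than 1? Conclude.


Union bound: P[∪_{i=1}^{13} A_i] ≤ Σ_i P[A_i] ≤ 13·p = 13·(19/260) = 19/20.
Numerically: 19/20 ≈ 0.9500.
Is 19/20 < 1? YES.
Since P[∪ A_i] ≤ 19/20 < 1, the complement has P[∩ A_i^c] ≥ 1 − 19/20 = 1/20 > 0, so some outcome avoids every A_i.

13·p = 19/20 ≈ 0.9500; existence CERTIFIED by the union bound.


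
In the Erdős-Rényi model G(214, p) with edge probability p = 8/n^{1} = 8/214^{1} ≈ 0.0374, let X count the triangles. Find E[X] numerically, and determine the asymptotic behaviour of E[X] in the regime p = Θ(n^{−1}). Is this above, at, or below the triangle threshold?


Number of potential triangles: C(214, 3) = 1610564.
Each occurs with probability p³ ≈ (0.0374)³ ≈ 5.22431e-05.
By linearity: E[X] = C(214, 3)·p³ ≈ 1610564 · 5.22431e-05 ≈ 84.141.
Here α = 1, so p = 8/n is exactly at the triangle threshold p ~ 1/n. Asymptotically E[X] → c³/6 = 8³/6 = 256/3 ≈ 85.333, a bounded constant. In this regime the triangle count is asymptotically Poisson(c³/6).

E[X] ≈ 84.141; in regime p = Θ(1/n^{1}) E[X] stays bounded (at the triangle threshold p ~ 1/n).


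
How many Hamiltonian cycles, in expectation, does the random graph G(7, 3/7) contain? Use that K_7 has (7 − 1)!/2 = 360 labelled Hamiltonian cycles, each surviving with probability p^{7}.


K_7 has (7 − 1)!/2 = 360 labelled Hamiltonian cycles.
For each such Hamiltonian cycle H, let X_H = 1 if all 7 edges of H are present in G. Then P[X_H = 1] = p^{7} = (3/7)^{7} = 2187/823543.
By linearity of expectation: E[X] = Σ_H E[X_H] = 360 · p^{7} = 360 · 2187/823543 = 787320/823543.
Numerically: E[X] ≈ 0.95602.

E[X] = 360 · (3/7)^{7} = 787320/823543 ≈ 0.95602.


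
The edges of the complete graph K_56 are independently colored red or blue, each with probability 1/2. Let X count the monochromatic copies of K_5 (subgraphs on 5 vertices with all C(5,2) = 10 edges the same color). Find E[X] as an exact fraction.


Let X = Σ_S X_S over the C(56, 5) = 3819816 subsets S of size 5, where X_S = 1 if the K_5 on S is monochromatic.
For a fixed S, the K_5 on S has C(5, 2) = 10 edges. P[all 10 edges red] = (1/2)^10, and likewise for blue, so P[monochromatic] = 2·(1/2)^10 = 2^{1 − 10} = 1/512.
By linearity of expectation: E[X] = C(56, 5) · 2^{1 − 10} = 3819816 · 1/512 = 477477/64.
Numerically: E[X] ≈ 7460.5781.

E[X] = C(56,5)·2^(1−C(5,2)) = 477477/64 ≈ 7460.5781.


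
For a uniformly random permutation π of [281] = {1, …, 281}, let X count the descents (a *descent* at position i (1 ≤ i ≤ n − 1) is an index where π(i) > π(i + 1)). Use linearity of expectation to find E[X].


Write X = Σ X_I over i = 1, …, 280, with X_I the indicator of one descent.
There are 280 indicators.
For each fixed i, the pair (π(i), π(i+1)) is a uniformly random ordered pair of distinct values from {1, …, 281}; by symmetry P[π(i) > π(i+1)] = 1/2.
By linearity: E[X] = 280 · (1/2) = (281 − 1) · (1/2) = 140 ≈ 140.000.

E[X] = 140 = 140.000.


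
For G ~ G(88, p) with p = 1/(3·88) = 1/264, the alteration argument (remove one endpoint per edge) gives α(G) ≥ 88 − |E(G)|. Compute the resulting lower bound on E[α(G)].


E[|E(G)|] = C(88, 2)·p = 3828 · (1/264) = 29/2.
E[α(G)] ≥ n − E[|E(G)|] = 88 − 29/2 = 147/2.
Numerically: ≈ 73.500000.
(This is only a lower bound; the true E[α(G)] may be larger.)

E[α(G)] ≥ 147/2 ≈ 73.500000.


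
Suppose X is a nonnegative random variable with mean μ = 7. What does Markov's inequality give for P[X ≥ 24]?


μ = E[X] = 7, a = 24.
Markov: P[X ≥ 24] ≤ μ/a = (7)/24 = 7/24.
Numerically: ≈ 0.291667.
(Since a = 24 > μ = 7.000000, the bound 7/24 is < 1 and informative.)

P[X ≥ 24] ≤ 7/24 ≈ 0.291667.


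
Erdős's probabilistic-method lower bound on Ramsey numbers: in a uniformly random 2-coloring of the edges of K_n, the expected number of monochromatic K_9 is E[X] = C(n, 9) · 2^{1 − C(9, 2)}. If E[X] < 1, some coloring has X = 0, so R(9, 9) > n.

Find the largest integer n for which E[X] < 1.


We need C(n, 9) · 2^{1 − 36} < 1, i.e. C(n, 9) < 2^{36 − 1} = 34359738368.
Check values of n near the boundary:
  n = 63: C(63, 9) = 23667689815; 23667689815 < 34359738368? YES
  n = 64: C(64, 9) = 27540584512; 27540584512 < 34359738368? YES
  n = 65: C(65, 9) = 31966749880; 31966749880 < 34359738368? YES
  n = 66: C(66, 9) = 37014131440; 37014131440 < 34359738368? NO
  n = 67: C(67, 9) = 42757703560; 42757703560 < 34359738368? NO
  n = 68: C(68, 9) = 49280065120; 49280065120 < 34359738368? NO
The largest n with C(n, 9) < 34359738368 is n = 65 (where E[X] = 3995843735/4294967296 ≈ 0.9303549). Hence R(9, 9) > 65, i.e. R(9, 9) ≥ 66.

Largest n = 65; hence R(9, 9) > 65.


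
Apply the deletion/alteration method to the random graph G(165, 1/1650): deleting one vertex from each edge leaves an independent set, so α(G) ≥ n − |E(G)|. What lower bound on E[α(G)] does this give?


E[|E(G)|] = C(165, 2)·p = 13530 · (1/1650) = 41/5.
E[α(G)] ≥ n − E[|E(G)|] = 165 − 41/5 = 784/5.
Numerically: ≈ 156.8000.
(This is only a lower bound; the true E[α(G)] may be larger.)

E[α(G)] ≥ 784/5 ≈ 156.8000.


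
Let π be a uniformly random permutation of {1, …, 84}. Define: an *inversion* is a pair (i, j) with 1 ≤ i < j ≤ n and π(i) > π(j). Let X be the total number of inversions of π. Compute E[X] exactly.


Write X = Σ X_I over the C(84, 2) = 3486 pairs i < j, with X_I the indicator of one inversion.
There are 3486 indicators.
For each fixed pair i < j, the values π(i) and π(j) are two distinct elements of {1, …, 84} in uniformly random order; by symmetry P[π(i) > π(j)] = 1/2.
By linearity: E[X] = 3486 · (1/2) = C(84, 2) · (1/2) = 3486/2 = 1743 ≈ 1743.0000.

E[X] = 1743 = 1743.0000.


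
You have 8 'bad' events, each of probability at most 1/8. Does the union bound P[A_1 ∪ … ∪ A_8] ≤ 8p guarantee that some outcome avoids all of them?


Union bound: P[∪_{i=1}^{8} A_i] ≤ Σ_i P[A_i] ≤ 8·p = 8·(1/8) = 1.
Numerically: 1 ≈ 1.000000.
Is 1 < 1? NO.
Since the bound 1 is ≥ 1, the union bound is uninformative here; it does NOT by itself certify existence.

8·p = 1 ≈ 1.000000; existence NOT certified by the union bound.


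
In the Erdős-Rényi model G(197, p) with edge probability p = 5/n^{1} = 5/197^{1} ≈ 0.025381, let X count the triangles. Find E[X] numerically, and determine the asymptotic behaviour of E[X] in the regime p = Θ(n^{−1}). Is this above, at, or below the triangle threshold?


Number of potential triangles: C(197, 3) = 1254890.
Each occurs with probability p³ ≈ (0.025381)³ ≈ 1.6349758e-05.
By linearity: E[X] = C(197, 3)·p³ ≈ 1254890 · 1.6349758e-05 ≈ 20.51715.
Here α = 1, so p = 5/n is exactly at the triangle threshold p ~ 1/n. Asymptotically E[X] → c³/6 = 5³/6 = 125/6 ≈ 20.83333, a bounded constant. In this regime the triangle count is asymptotically Poisson(c³/6).

E[X] ≈ 20.51715; in regime p = Θ(1/n^{1}) E[X] stays bounded (at the triangle threshold p ~ 1/n).


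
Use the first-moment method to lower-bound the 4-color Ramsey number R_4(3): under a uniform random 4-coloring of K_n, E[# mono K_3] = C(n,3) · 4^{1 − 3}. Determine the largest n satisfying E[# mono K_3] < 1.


We need C(n, 3) · 4^{1 − 3} < 1, i.e. C(n, 3) < 4^{3 − 1} = 16.
Check values of n near the boundary:
  n = 3: C(3, 3) = 1; 1 < 16? YES
  n = 4: C(4, 3) = 4; 4 < 16? YES
  n = 5: C(5, 3) = 10; 10 < 16? YES
  n = 6: C(6, 3) = 20; 20 < 16? NO
  n = 7: C(7, 3) = 35; 35 < 16? NO
The largest n with C(n, 3) < 16 is n = 5 (where E[X] = 5/8 ≈ 0.62500). Hence R_4(3) > 5, i.e. R_4(3) ≥ 6.

Largest n = 5; hence R_4(3) > 5.


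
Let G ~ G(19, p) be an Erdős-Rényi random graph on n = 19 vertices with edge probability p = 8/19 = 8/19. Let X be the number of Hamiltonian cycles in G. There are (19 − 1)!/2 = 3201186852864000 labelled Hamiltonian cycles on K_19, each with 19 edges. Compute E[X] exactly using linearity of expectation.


K_19 has (19 − 1)!/2 = 3201186852864000 labelled Hamiltonian cycles.
For each such Hamiltonian cycle H, let X_H = 1 if all 19 edges of H are present in G. Then P[X_H = 1] = p^{19} = (8/19)^{19} = 144115188075855872/1978419655660313589123979.
By linearity: E[X] = Σ_H E[X_H] = 3201186852864000 · p^{19} = 3201186852864000 · 144115188075855872/1978419655660313589123979 = 461339645366452518590934417408000/1978419655660313589123979.
Numerically: E[X] ≈ 2.33e+08.

E[X] = 3201186852864000 · (8/19)^{19} = 461339645366452518590934417408000/1978419655660313589123979 ≈ 2.33e+08.


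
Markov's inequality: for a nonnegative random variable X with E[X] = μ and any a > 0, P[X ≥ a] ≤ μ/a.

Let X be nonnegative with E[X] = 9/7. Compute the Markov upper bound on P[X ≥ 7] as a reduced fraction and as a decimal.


μ = E[X] = 9/7, a = 7.
Markov: P[X ≥ 7] ≤ μ/a = (9/7)/7 = 9/49.
Numerically: ≈ 0.1837.
(Since a = 7 > μ = 1.2857, the bound 9/49 is < 1 and informative.)

P[X ≥ 7] ≤ 9/49 ≈ 0.1837.


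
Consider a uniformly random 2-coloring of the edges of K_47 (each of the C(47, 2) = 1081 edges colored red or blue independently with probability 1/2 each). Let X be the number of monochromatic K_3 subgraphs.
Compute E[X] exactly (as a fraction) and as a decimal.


Let X = Σ_S X_S over the C(47, 3) = 16215 subsets S of size 3, where X_S = 1 if the K_3 on S is monochromatic.
For a fixed S, the K_3 on S has C(3, 2) = 3 edges. P[all 3 edges red] = (1/2)^3, and likewise for blue, so P[monochromatic] = 2·(1/2)^3 = 2^{1 − 3} = 1/4.
By linearity of expectation: E[X] = C(47, 3) · 2^{1 − 3} = 16215 · 1/4 = 16215/4.
Numerically: E[X] ≈ 4053.750.

E[X] = C(47,3)·2^(1−C(3,2)) = 16215/4 ≈ 4053.750.


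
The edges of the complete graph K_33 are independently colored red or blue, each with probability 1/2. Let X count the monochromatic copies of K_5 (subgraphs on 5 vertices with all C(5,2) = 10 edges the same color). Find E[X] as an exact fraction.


Let X = Σ_S X_S over the C(33, 5) = 237336 subsets S of size 5, where X_S = 1 if the K_5 on S is monochromatic.
For a fixed S, the K_5 on S has C(5, 2) = 10 edges. P[all 10 edges red] = (1/2)^10, and likewise for blue, so P[monochromatic] = 2·(1/2)^10 = 2^{1 − 10} = 1/512.
By linearity of expectation: E[X] = C(33, 5) · 2^{1 − 10} = 237336 · 1/512 = 29667/64.
Numerically: E[X] ≈ 463.5469.

E[X] = C(33,5)·2^(1−C(5,2)) = 29667/64 ≈ 463.5469.


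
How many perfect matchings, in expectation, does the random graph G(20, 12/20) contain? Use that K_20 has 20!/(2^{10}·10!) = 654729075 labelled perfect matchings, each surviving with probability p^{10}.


K_20 has 20!/(2^{10}·10!) = 654729075 labelled perfect matchings.
For each such perfect matching H, let X_H = 1 if all 10 edges of H are present in G. Then P[X_H = 1] = p^{10} = (3/5)^{10} = 59049/9765625.
Summing the indicators: E[X] = Σ_H E[X_H] = 654729075 · p^{10} = 654729075 · 59049/9765625 = 1546443885987/390625.
Numerically: E[X] ≈ 3.9589e+06.

E[X] = 654729075 · (3/5)^{10} = 1546443885987/390625 ≈ 3.9589e+06.


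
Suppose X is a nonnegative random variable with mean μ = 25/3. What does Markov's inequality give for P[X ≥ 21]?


μ = E[X] = 25/3, a = 21.
Markov: P[X ≥ 21] ≤ μ/a = (25/3)/21 = 25/63.
Numerically: ≈ 0.397.
(Since a = 21 > μ = 8.333, the bound 25/63 is < 1 and informative.)

P[X ≥ 21] ≤ 25/63 ≈ 0.397.


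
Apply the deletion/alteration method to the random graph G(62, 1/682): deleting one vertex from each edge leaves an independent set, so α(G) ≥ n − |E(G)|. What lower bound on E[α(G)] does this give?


E[|E(G)|] = C(62, 2)·p = 1891 · (1/682) = 61/22.
E[α(G)] ≥ n − E[|E(G)|] = 62 − 61/22 = 1303/22.
Numerically: ≈ 59.227.
(This is only a lower bound; the true E[α(G)] may be larger.)

E[α(G)] ≥ 1303/22 ≈ 59.227.


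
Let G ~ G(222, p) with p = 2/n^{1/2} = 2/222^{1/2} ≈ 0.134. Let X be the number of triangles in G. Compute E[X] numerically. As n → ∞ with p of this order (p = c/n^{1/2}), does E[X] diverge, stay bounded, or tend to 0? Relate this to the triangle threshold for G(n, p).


Number of potential triangles: C(222, 3) = 1798940.
Each occurs with probability p³ ≈ (0.134)³ ≈ 2.41858e-03.
By linearity: E[X] = C(222, 3)·p³ ≈ 1798940 · 2.41858e-03 ≈ 4350.881.
Since α = 1/2 < 1, p = c/n^{1/2} ≫ 1/n is above the triangle threshold p ~ 1/n. Asymptotically E[X] ~ (c³/6)·n^{3(1−α)} = (2³/6)·n^{1.5} → ∞; triangles are abundant w.h.p.

E[X] ≈ 4350.881; in regime p = Θ(1/n^{1/2}) E[X] diverges (above the triangle threshold p ~ 1/n).


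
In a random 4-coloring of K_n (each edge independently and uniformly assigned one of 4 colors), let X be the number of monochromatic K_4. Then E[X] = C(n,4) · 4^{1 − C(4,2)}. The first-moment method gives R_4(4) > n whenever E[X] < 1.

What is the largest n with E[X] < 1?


We need C(n, 4) · 4^{1 − 6} < 1, i.e. C(n, 4) < 4^{6 − 1} = 1024.
Check values of n near the boundary:
  n = 9: C(9, 4) = 126; 126 < 1024? YES
  n = 10: C(10, 4) = 210; 210 < 1024? YES
  n = 11: C(11, 4) = 330; 330 < 1024? YES
  n = 12: C(12, 4) = 495; 495 < 1024? YES
  n = 13: C(13, 4) = 715; 715 < 1024? YES
  n = 14: C(14, 4) = 1001; 1001 < 1024? YES
  n = 15: C(15, 4) = 1365; 1365 < 1024? NO
  n = 16: C(16, 4) = 1820; 1820 < 1024? NO
  n = 17: C(17, 4) = 2380; 2380 < 1024? NO
The largest n with C(n, 4) < 1024 is n = 14 (where E[X] = 1001/1024 ≈ 0.978). Hence R_4(4) > 14, i.e. R_4(4) ≥ 15.

Largest n = 14; hence R_4(4) > 14.


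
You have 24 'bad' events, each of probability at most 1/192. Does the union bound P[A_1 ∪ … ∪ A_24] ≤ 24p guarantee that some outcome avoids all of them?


Union bound: P[∪_{i=1}^{24} A_i] ≤ Σ_i P[A_i] ≤ 24·p = 24·(1/192) = 1/8.
Numerically: 1/8 ≈ 0.125.
Is 1/8 < 1? YES.
Since P[∪ A_i] ≤ 1/8 < 1, the complement has P[∩ A_i^c] ≥ 1 − 1/8 = 7/8 > 0, so some outcome avoids every A_i.

24·p = 1/8 ≈ 0.125; existence CERTIFIED by the union bound.


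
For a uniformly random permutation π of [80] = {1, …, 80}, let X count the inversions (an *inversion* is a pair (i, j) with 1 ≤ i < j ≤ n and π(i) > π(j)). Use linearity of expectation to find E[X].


Write X = Σ X_I over the C(80, 2) = 3160 pairs i < j, with X_I the indicator of one inversion.
There are 3160 indicators.
For each fixed pair i < j, the values π(i) and π(j) are two distinct elements of {1, …, 80} in uniformly random order; by symmetry P[π(i) > π(j)] = 1/2.
By linearity: E[X] = 3160 · (1/2) = C(80, 2) · (1/2) = 3160/2 = 1580 ≈ 1580.000.

E[X] = 1580 = 1580.000.


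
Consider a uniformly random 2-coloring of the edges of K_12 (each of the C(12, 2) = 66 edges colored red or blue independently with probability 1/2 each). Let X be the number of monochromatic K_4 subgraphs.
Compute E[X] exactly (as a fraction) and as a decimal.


Let X = Σ_S X_S over the C(12, 4) = 495 subsets S of size 4, where X_S = 1 if the K_4 on S is monochromatic.
For a fixed S, the K_4 on S has C(4, 2) = 6 edges. P[all 6 edges red] = (1/2)^6, and likewise for blue, so P[monochromatic] = 2·(1/2)^6 = 2^{1 − 6} = 1/32.
By linearity of expectation: E[X] = C(12, 4) · 2^{1 − 6} = 495 · 1/32 = 495/32.
Numerically: E[X] ≈ 15.4688.

E[X] = C(12,4)·2^(1−C(4,2)) = 495/32 ≈ 15.4688.


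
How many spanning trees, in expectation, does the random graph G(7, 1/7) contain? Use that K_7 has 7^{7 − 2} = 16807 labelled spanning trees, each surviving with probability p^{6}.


K_7 has 7^{7 − 2} = 16807 labelled spanning trees.
For each such spanning tree H, let X_H = 1 if all 6 edges of H are present in G. Then P[X_H = 1] = p^{6} = (1/7)^{6} = 1/117649.
Summing the indicators: E[X] = Σ_H E[X_H] = 16807 · p^{6} = 16807 · 1/117649 = 1/7.
Numerically: E[X] ≈ 0.1429.

E[X] = 16807 · (1/7)^{6} = 1/7 ≈ 0.1429.


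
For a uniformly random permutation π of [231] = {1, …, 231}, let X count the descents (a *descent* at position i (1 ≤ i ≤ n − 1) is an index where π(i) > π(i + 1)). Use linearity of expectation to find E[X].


Write X = Σ X_I over i = 1, …, 230, with X_I the indicator of one descent.
There are 230 indicators.
For each fixed i, the pair (π(i), π(i+1)) is a uniformly random ordered pair of distinct values from {1, …, 231}; by symmetry P[π(i) > π(i+1)] = 1/2.
By linearity: E[X] = 230 · (1/2) = (231 − 1) · (1/2) = 115 ≈ 115.000.

E[X] = 115 = 115.000.


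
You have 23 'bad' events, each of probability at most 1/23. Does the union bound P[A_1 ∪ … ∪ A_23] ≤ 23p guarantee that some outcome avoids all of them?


Union bound: P[∪_{i=1}^{23} A_i] ≤ Σ_i P[A_i] ≤ 23·p = 23·(1/23) = 1.
Numerically: 1 ≈ 1.0000000.
Is 1 < 1? NO.
Since the bound 1 is ≥ 1, the union bound is uninformative here; it does NOT by itself certify existence.

23·p = 1 ≈ 1.0000000; existence NOT certified by the union bound.


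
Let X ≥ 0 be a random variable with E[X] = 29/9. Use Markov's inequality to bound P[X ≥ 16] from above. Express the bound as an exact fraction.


μ = E[X] = 29/9, a = 16.
Markov: P[X ≥ 16] ≤ μ/a = (29/9)/16 = 29/144.
Numerically: ≈ 0.201389.
(Since a = 16 > μ = 3.222222, the bound 29/144 is < 1 and informative.)

P[X ≥ 16] ≤ 29/144 ≈ 0.201389.


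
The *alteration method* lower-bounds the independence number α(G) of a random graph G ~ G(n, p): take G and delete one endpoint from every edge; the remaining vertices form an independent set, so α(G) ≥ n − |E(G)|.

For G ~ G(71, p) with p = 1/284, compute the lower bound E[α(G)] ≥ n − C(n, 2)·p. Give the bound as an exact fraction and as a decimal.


E[|E(G)|] = C(71, 2)·p = 2485 · (1/284) = 35/4.
E[α(G)] ≥ n − E[|E(G)|] = 71 − 35/4 = 249/4.
Numerically: ≈ 62.2500.
(This is only a lower bound; the true E[α(G)] may be larger.)

E[α(G)] ≥ 249/4 ≈ 62.2500.


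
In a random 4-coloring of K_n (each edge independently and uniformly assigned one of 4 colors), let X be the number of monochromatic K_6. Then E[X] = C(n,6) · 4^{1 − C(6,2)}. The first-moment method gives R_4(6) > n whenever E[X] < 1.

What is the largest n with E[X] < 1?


We need C(n, 6) · 4^{1 − 15} < 1, i.e. C(n, 6) < 4^{15 − 1} = 268435456.
Check values of n near the boundary:
  n = 74: C(74, 6) = 185250786; 185250786 < 268435456? YES
  n = 75: C(75, 6) = 201359550; 201359550 < 268435456? YES
  n = 76: C(76, 6) = 218618940; 218618940 < 268435456? YES
  n = 77: C(77, 6) = 237093780; 237093780 < 268435456? YES
  n = 78: C(78, 6) = 256851595; 256851595 < 268435456? YES
  n = 79: C(79, 6) = 277962685; 277962685 < 268435456? NO
The largest n with C(n, 6) < 268435456 is n = 78 (where E[X] = 256851595/268435456 ≈ 0.95685). Hence R_4(6) > 78, i.e. R_4(6) ≥ 79.

Largest n = 78; hence R_4(6) > 78.


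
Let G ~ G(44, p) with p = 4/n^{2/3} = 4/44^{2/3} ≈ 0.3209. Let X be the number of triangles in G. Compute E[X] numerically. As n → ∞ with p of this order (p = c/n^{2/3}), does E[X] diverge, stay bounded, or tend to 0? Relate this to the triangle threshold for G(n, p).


Number of potential triangles: C(44, 3) = 13244.
Each occurs with probability p³ ≈ (0.3209)³ ≈ 3.305785e-02.
By linearity: E[X] = C(44, 3)·p³ ≈ 13244 · 3.305785e-02 ≈ 437.8182.
Since α = 2/3 < 1, p = c/n^{2/3} ≫ 1/n is above the triangle threshold p ~ 1/n. Asymptotically E[X] ~ (c³/6)·n^{3(1−α)} = (4³/6)·n^{1} → ∞; triangles are abundant w.h.p.

E[X] ≈ 437.8182; in regime p = Θ(1/n^{2/3}) E[X] diverges (above the triangle threshold p ~ 1/n).


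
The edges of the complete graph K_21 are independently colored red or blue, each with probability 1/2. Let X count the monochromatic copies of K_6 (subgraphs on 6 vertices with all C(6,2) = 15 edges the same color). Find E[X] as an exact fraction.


Let X = Σ_S X_S over the C(21, 6) = 54264 subsets S of size 6, where X_S = 1 if the K_6 on S is monochromatic.
For a fixed S, the K_6 on S has C(6, 2) = 15 edges. P[all 15 edges red] = (1/2)^15, and likewise for blue, so P[monochromatic] = 2·(1/2)^15 = 2^{1 − 15} = 1/16384.
Summing: E[X] = C(21, 6) · 2^{1 − 15} = 54264 · 1/16384 = 6783/2048.
Numerically: E[X] ≈ 3.31201.

E[X] = C(21,6)·2^(1−C(6,2)) = 6783/2048 ≈ 3.31201.


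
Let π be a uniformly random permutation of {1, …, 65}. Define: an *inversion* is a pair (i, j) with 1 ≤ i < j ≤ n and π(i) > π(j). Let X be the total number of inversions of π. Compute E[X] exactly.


Write X = Σ X_I over the C(65, 2) = 2080 pairs i < j, with X_I the indicator of one inversion.
There are 2080 indicators.
For each fixed pair i < j, the values π(i) and π(j) are two distinct elements of {1, …, 65} in uniformly random order; by symmetry P[π(i) > π(j)] = 1/2.
By linearity: E[X] = 2080 · (1/2) = C(65, 2) · (1/2) = 2080/2 = 1040 ≈ 1040.0000.

E[X] = 1040 = 1040.0000.


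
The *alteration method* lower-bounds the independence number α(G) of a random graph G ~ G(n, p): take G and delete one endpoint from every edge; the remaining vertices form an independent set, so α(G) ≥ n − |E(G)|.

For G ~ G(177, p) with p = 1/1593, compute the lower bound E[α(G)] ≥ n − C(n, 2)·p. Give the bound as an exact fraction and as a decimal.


E[|E(G)|] = C(177, 2)·p = 15576 · (1/1593) = 88/9.
E[α(G)] ≥ n − E[|E(G)|] = 177 − 88/9 = 1505/9.
Numerically: ≈ 167.222222.
(This is only a lower bound; the true E[α(G)] may be larger.)

E[α(G)] ≥ 1505/9 ≈ 167.222222.


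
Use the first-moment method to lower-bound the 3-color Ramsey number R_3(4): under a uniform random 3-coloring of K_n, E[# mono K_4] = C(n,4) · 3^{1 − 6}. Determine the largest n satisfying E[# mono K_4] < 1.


We need C(n, 4) · 3^{1 − 6} < 1, i.e. C(n, 4) < 3^{6 − 1} = 243.
Check values of n near the boundary:
  n = 5: C(5, 4) = 5; 5 < 243? YES
  n = 6: C(6, 4) = 15; 15 < 243? YES
  n = 7: C(7, 4) = 35; 35 < 243? YES
  n = 8: C(8, 4) = 70; 70 < 243? YES
  n = 9: C(9, 4) = 126; 126 < 243? YES
  n = 10: C(10, 4) = 210; 210 < 243? YES
  n = 11: C(11, 4) = 330; 330 < 243? NO
The largest n with C(n, 4) < 243 is n = 10 (where E[X] = 70/81 ≈ 0.8642). Hence R_3(4) > 10, i.e. R_3(4) ≥ 11.

Largest n = 10; hence R_3(4) > 10.


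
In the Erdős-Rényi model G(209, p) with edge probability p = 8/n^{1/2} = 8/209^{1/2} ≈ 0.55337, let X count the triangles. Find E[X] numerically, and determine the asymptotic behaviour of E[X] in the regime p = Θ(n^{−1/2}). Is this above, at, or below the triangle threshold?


Number of potential triangles: C(209, 3) = 1499784.
Each occurs with probability p³ ≈ (0.55337)³ ≈ 1.6945350e-01.
By linearity: E[X] = C(209, 3)·p³ ≈ 1499784 · 1.6945350e-01 ≈ 254143.64123.
Since α = 1/2 < 1, p = c/n^{1/2} ≫ 1/n is above the triangle threshold p ~ 1/n. Asymptotically E[X] ~ (c³/6)·n^{3(1−α)} = (8³/6)·n^{1.5} → ∞; triangles are abundant w.h.p.

E[X] ≈ 254143.64123; in regime p = Θ(1/n^{1/2}) E[X] diverges (above the triangle threshold p ~ 1/n).


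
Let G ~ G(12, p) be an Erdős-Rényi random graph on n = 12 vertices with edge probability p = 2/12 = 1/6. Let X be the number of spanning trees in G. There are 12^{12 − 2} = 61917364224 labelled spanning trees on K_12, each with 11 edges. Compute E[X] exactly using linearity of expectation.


K_12 has 12^{12 − 2} = 61917364224 labelled spanning trees.
For each such spanning tree H, let X_H = 1 if all 11 edges of H are present in G. Then P[X_H = 1] = p^{11} = (1/6)^{11} = 1/362797056.
By linearity of expectation: E[X] = Σ_H E[X_H] = 61917364224 · p^{11} = 61917364224 · 1/362797056 = 512/3.
Numerically: E[X] ≈ 170.667.

E[X] = 61917364224 · (1/6)^{11} = 512/3 ≈ 170.667.


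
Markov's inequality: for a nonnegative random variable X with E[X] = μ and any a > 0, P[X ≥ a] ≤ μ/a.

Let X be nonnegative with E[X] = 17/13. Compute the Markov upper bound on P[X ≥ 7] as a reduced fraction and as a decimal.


μ = E[X] = 17/13, a = 7.
Markov: P[X ≥ 7] ≤ μ/a = (17/13)/7 = 17/91.
Numerically: ≈ 0.187.
(Since a = 7 > μ = 1.308, the bound 17/91 is < 1 and informative.)

P[X ≥ 7] ≤ 17/91 ≈ 0.187.


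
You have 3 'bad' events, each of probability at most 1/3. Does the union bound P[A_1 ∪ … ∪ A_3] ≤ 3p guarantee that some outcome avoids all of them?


Union bound: P[∪_{i=1}^{3} A_i] ≤ Σ_i P[A_i] ≤ 3·p = 3·(1/3) = 1.
Numerically: 1 ≈ 1.000000.
Is 1 < 1? NO.
Since the bound 1 is ≥ 1, the union bound is uninformative here; it does NOT by itself certify existence.

3·p = 1 ≈ 1.000000; existence NOT certified by the union bound.


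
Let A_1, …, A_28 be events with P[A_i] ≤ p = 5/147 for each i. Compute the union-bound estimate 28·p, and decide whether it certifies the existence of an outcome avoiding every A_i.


Union bound: P[∪_{i=1}^{28} A_i] ≤ Σ_i P[A_i] ≤ 28·p = 28·(5/147) = 20/21.
Numerically: 20/21 ≈ 0.9524.
Is 20/21 < 1? YES.
Since P[∪ A_i] ≤ 20/21 < 1, the complement has P[∩ A_i^c] ≥ 1 − 20/21 = 1/21 > 0, so some outcome avoids every A_i.

28·p = 20/21 ≈ 0.9524; existence CERTIFIED by the union bound.


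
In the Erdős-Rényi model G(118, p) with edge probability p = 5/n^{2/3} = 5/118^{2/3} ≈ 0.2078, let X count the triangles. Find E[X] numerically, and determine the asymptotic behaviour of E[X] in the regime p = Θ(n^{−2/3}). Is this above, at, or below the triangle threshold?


Number of potential triangles: C(118, 3) = 266916.
Each occurs with probability p³ ≈ (0.2078)³ ≈ 8.977305e-03.
By linearity: E[X] = C(118, 3)·p³ ≈ 266916 · 8.977305e-03 ≈ 2396.1864.
Since α = 2/3 < 1, p = c/n^{2/3} ≫ 1/n is above the triangle threshold p ~ 1/n. Asymptotically E[X] ~ (c³/6)·n^{3(1−α)} = (5³/6)·n^{1} → ∞; triangles are abundant w.h.p.

E[X] ≈ 2396.1864; in regime p = Θ(1/n^{2/3}) E[X] diverges (above the triangle threshold p ~ 1/n).


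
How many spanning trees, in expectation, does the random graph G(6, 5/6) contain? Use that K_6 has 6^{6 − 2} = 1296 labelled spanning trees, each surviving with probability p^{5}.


K_6 has 6^{6 − 2} = 1296 labelled spanning trees.
For each such spanning tree H, let X_H = 1 if all 5 edges of H are present in G. Then P[X_H = 1] = p^{5} = (5/6)^{5} = 3125/7776.
By linearity: E[X] = Σ_H E[X_H] = 1296 · p^{5} = 1296 · 3125/7776 = 3125/6.
Numerically: E[X] ≈ 520.83.

E[X] = 1296 · (5/6)^{5} = 3125/6 ≈ 520.83.


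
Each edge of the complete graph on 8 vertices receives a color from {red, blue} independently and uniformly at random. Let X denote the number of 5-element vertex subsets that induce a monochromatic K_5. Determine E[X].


Let X = Σ_S X_S over the C(8, 5) = 56 subsets S of size 5, where X_S = 1 if the K_5 on S is monochromatic.
For a fixed S, the K_5 on S has C(5, 2) = 10 edges. P[all 10 edges red] = (1/2)^10, and likewise for blue, so P[monochromatic] = 2·(1/2)^10 = 2^{1 − 10} = 1/512.
By linearity of expectation: E[X] = C(8, 5) · 2^{1 − 10} = 56 · 1/512 = 7/64.
Numerically: E[X] ≈ 0.109.

E[X] = C(8,5)·2^(1−C(5,2)) = 7/64 ≈ 0.109.


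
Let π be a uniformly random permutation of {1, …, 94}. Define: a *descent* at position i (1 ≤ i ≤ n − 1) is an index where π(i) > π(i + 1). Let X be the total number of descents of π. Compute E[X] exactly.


Write X = Σ X_I over i = 1, …, 93, with X_I the indicator of one descent.
There are 93 indicators.
For each fixed i, the pair (π(i), π(i+1)) is a uniformly random ordered pair of distinct values from {1, …, 94}; by symmetry P[π(i) > π(i+1)] = 1/2.
By linearity: E[X] = 93 · (1/2) = (94 − 1) · (1/2) = 93/2 ≈ 46.500.

E[X] = 93/2 = 46.500.


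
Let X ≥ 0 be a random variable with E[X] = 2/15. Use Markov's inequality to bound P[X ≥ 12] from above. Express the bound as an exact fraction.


μ = E[X] = 2/15, a = 12.
Markov: P[X ≥ 12] ≤ μ/a = (2/15)/12 = 1/90.
Numerically: ≈ 0.011111.
(Since a = 12 > μ = 0.133333, the bound 1/90 is < 1 and informative.)

P[X ≥ 12] ≤ 1/90 ≈ 0.011111.


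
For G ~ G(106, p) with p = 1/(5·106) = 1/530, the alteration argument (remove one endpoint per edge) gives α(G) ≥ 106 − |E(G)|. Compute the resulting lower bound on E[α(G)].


E[|E(G)|] = C(106, 2)·p = 5565 · (1/530) = 21/2.
E[α(G)] ≥ n − E[|E(G)|] = 106 − 21/2 = 191/2.
Numerically: ≈ 95.500000.
(This is only a lower bound; the true E[α(G)] may be larger.)

E[α(G)] ≥ 191/2 ≈ 95.500000.


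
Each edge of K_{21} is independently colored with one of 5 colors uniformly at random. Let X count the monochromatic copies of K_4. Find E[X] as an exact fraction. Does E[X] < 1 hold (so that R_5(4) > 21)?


E[X] = C(21, 4) · 5^{1 − 6} = 5985 · 5^{−5} = 5985/3125.
As a reduced fraction: E[X] = 1197/625 ≈ 1.9152.
Is E[X] < 1? NO.
Since E[X] ≥ 1, the first-moment bound is inconclusive at n = 21; it does NOT by itself certify R_5(4) > 21.

E[X] = 1197/625 ≈ 1.9152; E[X] ≥ 1; first-moment method inconclusive here.


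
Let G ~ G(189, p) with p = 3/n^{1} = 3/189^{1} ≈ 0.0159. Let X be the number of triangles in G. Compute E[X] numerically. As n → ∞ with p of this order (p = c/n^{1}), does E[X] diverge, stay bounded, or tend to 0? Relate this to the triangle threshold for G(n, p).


Number of potential triangles: C(189, 3) = 1107414.
Each occurs with probability p³ ≈ (0.0159)³ ≈ 3.99925e-06.
By linearity: E[X] = C(189, 3)·p³ ≈ 1107414 · 3.99925e-06 ≈ 4.429.
Here α = 1, so p = 3/n is exactly at the triangle threshold p ~ 1/n. Asymptotically E[X] → c³/6 = 3³/6 = 9/2 ≈ 4.500, a bounded constant. In this regime the triangle count is asymptotically Poisson(c³/6).

E[X] ≈ 4.429; in regime p = Θ(1/n^{1}) E[X] stays bounded (at the triangle threshold p ~ 1/n).


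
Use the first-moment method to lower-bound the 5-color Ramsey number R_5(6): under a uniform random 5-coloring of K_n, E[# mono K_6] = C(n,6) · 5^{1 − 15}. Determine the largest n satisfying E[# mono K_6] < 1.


We need C(n, 6) · 5^{1 − 15} < 1, i.e. C(n, 6) < 5^{15 − 1} = 6103515625.
Check values of n near the boundary:
  n = 125: C(125, 6) = 4690625500; 4690625500 < 6103515625? YES
  n = 126: C(126, 6) = 4925156775; 4925156775 < 6103515625? YES
  n = 127: C(127, 6) = 5169379425; 5169379425 < 6103515625? YES
  n = 128: C(128, 6) = 5423611200; 5423611200 < 6103515625? YES
  n = 129: C(129, 6) = 5688177600; 5688177600 < 6103515625? YES
  n = 130: C(130, 6) = 5963412000; 5963412000 < 6103515625? YES
  n = 131: C(131, 6) = 6249655776; 6249655776 < 6103515625? NO
  n = 132: C(132, 6) = 6547258432; 6547258432 < 6103515625? NO
The largest n with C(n, 6) < 6103515625 is n = 130 (where E[X] = 47707296/48828125 ≈ 0.977045). Hence R_5(6) > 130, i.e. R_5(6) ≥ 131.

Largest n = 130; hence R_5(6) > 130.


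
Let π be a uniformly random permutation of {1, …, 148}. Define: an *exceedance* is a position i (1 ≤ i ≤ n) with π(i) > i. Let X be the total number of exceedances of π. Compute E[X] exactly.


Write X = Σ_{i=1}^{148} X_i, where X_i = 1_{π(i) > i}.
For each fixed i, π(i) is uniform over {1, …, 148} (marginal of a uniform permutation), so P[π(i) > i] = (n − i)/n. Summing: Σ_{i=1}^{148} (n − i)/n = (0 + 1 + … + 147)/148 = 148(148 − 1)/(2·148) = (148 − 1)/2.
Hence E[X] = Σ_{i=1}^{148} (148 − i)/148 = 147/2 ≈ 73.50000.

E[X] = 147/2 = 73.50000.


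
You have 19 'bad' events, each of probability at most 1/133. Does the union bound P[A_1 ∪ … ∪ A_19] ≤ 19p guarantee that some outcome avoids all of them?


Union bound: P[∪_{i=1}^{19} A_i] ≤ Σ_i P[A_i] ≤ 19·p = 19·(1/133) = 1/7.
Numerically: 1/7 ≈ 0.1429.
Is 1/7 < 1? YES.
Since P[∪ A_i] ≤ 1/7 < 1, the complement has P[∩ A_i^c] ≥ 1 − 1/7 = 6/7 > 0, so some outcome avoids every A_i.

19·p = 1/7 ≈ 0.1429; existence CERTIFIED by the union bound.
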